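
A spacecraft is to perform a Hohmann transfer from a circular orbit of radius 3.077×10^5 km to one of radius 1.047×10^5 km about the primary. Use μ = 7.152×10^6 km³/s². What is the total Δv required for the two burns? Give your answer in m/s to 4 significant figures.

Δv = 3217 m/s

Transfer-ellipse semi-major axis a_t = (r₁ + r₂)/2 = (3.077×10^5 + 1.047×10^5)/2 = 2.062×10^5 km.
Circular speed at r₁: v₁ = √(μ/r₁) = √(7.152×10^6/3.077×10^5) = 4.821 km/s.
Transfer-orbit speed at r₁ (v² = μ(2/r − 1/a)): v_a = √[μ(2/r₁ − 1/a_t)] = 3.435 km/s.
First burn Δv₁ = |v_a − v₁| = 1.386 km/s.
Circular speed at r₂: v₂ = √(μ/r₂) = 8.2650 km/s.
Transfer-orbit speed at r₂: v_p = √[μ(2/r₂ − 1/a_t)] = 10.096 km/s.
Second burn Δv₂ = |v₂ − v_p| = 1.831 km/s.
Δv = Δv₁ + Δv₂ = 1.386 + 1.831 = 3.217 km/s.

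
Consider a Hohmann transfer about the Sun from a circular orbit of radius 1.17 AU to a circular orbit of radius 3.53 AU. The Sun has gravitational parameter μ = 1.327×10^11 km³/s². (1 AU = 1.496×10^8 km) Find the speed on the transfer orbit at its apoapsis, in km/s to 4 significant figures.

v = 11.19 km/s

In km: r₁ = 1.17 × 1.496×10^8 = 1.75032×10^8 km; r₂ = 3.53 × 1.496×10^8 = 5.28088×10^8 km.
Semi-major axis of the transfer orbit: a_t = (1.75032×10^8 + 5.28088×10^8)/2 = 3.5156×10^8 km.
The apoapsis of the transfer ellipse is at r = 5.28088×10^8 km.
Applying v² = μ(2/r − 1/a_t): v = 11.19 km/s.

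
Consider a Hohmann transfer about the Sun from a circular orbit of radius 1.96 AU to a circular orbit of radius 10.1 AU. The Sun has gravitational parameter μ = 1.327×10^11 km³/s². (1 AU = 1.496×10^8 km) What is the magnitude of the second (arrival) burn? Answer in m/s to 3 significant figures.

Δv₂ = 4030 m/s

In km: r₁ = 1.96 × 1.496×10^8 = 2.93216×10^8 km; r₂ = 10.1 × 1.496×10^8 = 1.51096×10^9 km.
Transfer-ellipse semi-major axis a_t = (r₁ + r₂)/2 = (2.93216×10^8 + 1.51096×10^9)/2 = 9.02088×10^8 km.
On the circular orbit at r = 1.51096×10^9 km, v_c = √(μ/r) = 9.3715 km/s.
Transfer-orbit speed at the same r (vis-viva, a = a_t): v_t = √[μ(2/r − 1/a_t)] = 5.3429 km/s.
Δv₂ = |v_t − v_c| = |5.3429 − 9.3715| = 4.029 km/s.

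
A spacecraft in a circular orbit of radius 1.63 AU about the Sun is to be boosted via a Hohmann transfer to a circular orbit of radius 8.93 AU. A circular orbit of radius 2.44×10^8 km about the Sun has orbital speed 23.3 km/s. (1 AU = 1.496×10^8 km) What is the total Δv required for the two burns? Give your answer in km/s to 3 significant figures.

From the circular-orbit relation v² = μ/r at r = 2.44×10^8 km: μ = v²r = (23.3)² × 2.44×10^8 = 1.32465×10^11 km³/s².
In km: r₁ = 1.63 × 1.496×10^8 = 2.43848×10^8 km; r₂ = 8.93 × 1.496×10^8 = 1.335928×10^9 km.
Semi-major axis of the transfer orbit: a_t = (2.43848×10^8 + 1.335928×10^9)/2 = 7.89888×10^8 km.
Circular speed at r₁: v₁ = √(μ/r₁) = √(1.32465×10^11/2.43848×10^8) = 23.307 km/s.
On the transfer ellipse at r₁, vis-viva equation gives v_p = √[μ(2/r₁ − 1/a_t)] = 30.311 km/s.
First burn Δv₁ = |v_p − v₁| = 7.004 km/s.
Circular speed at r₂: v₂ = √(μ/r₂) = 9.958 km/s.
Transfer-orbit speed at r₂: v_a = √[μ(2/r₂ − 1/a_t)] = 5.533 km/s.
Second burn Δv₂ = |v₂ − v_a| = 4.425 km/s.
Total Δv = Δv₁ + Δv₂ = 11.43 km/s.

Δv = 11.4 km/s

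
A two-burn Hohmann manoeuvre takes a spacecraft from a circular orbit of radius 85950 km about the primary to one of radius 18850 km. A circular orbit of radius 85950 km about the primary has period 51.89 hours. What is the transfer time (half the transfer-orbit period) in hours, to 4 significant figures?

From Kepler's third law T² = 4π²r³/μ at r = 85950 km, T = 51.89 hours = 51.89 × 3600 s = 1.86804×10^5 s: μ = 4π²r³/T² = 7.18332×10^5 km³/s².
Semi-major axis of the transfer orbit: a_t = (85950 + 18850)/2 = 52400 km.
Half the transfer-orbit period gives t = π√(a_t³/μ) = 44460 s.
Converting: 44460 s ÷ 3600 s/hour = 12.35 hours.

t = 12.35 hours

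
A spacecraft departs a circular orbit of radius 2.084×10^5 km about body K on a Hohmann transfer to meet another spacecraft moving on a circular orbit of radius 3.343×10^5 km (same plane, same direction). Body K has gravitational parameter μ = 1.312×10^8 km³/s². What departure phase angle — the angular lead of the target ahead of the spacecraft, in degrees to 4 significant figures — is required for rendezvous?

φ = 48.37°

The Hohmann ellipse has a_t = (r₁ + r₂)/2 = 2.7135×10^5 km.
The half-period of the transfer ellipse is t = π√(a_t³/μ) = 38768 s.
Target angular speed ω₂ = √(μ/r₂³) = 5.9260×10^-5 rad/s.
Angle swept by the target during transfer: ω₂·t = 2.2974 rad = 131.63°.
Arrival is 180° from departure on the ellipse, so φ = 180° − 131.63° = 48.37°.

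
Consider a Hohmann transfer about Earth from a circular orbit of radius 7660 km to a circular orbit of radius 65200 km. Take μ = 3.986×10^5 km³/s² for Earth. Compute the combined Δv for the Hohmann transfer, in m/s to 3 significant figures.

Transfer-ellipse semi-major axis a_t = (r₁ + r₂)/2 = (7660 + 65200)/2 = 36430 km.
At r₁ the circular-orbit speed is v₁ = √(μ/r₁) = 7.2136 km/s.
Transfer-orbit speed at r₁ (vis-viva equation): v_p = √[μ(2/r₁ − 1/a_t)] = 9.6505 km/s.
First burn Δv₁ = |v_p − v₁| = 2.437 km/s.
Circular speed at r₂: v₂ = √(μ/r₂) = 2.473 km/s.
Transfer-orbit speed at r₂: v_a = √[μ(2/r₂ − 1/a_t)] = 1.134 km/s.
Second burn Δv₂ = |v₂ − v_a| = 1.339 km/s.
Total Δv = Δv₁ + Δv₂ = 3.776 km/s.

Δv = 3780 m/s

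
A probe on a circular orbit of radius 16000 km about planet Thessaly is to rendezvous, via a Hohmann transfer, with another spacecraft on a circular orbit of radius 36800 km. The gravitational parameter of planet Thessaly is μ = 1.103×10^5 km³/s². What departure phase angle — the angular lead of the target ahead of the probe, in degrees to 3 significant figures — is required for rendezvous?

The Hohmann ellipse has a_t = (r₁ + r₂)/2 = 26400 km.
The half-period of the transfer ellipse is t = π√(a_t³/μ) = 40580 s.
The target's mean motion on its circular orbit is ω₂ = √(μ/r₂³) = 4.705×10^-5 rad/s.
Angle swept by the target during transfer: ω₂·t = 1.909 rad = 109.4°.
The probe traverses 180° on the transfer ellipse, so the target must lead by 180° − 109.4° = 70.6°.

φ = 70.6°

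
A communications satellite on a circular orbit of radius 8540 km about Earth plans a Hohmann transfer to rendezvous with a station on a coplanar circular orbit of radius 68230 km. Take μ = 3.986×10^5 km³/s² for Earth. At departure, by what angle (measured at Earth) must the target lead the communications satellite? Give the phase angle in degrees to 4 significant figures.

Transfer-ellipse semi-major axis a_t = (r₁ + r₂)/2 = (8540 + 68230)/2 = 38385 km.
The half-period of the transfer ellipse is t = π√(a_t³/μ) = 37421.7 s.
The target's mean motion on its circular orbit is ω₂ = √(μ/r₂³) = 3.54247×10^-5 rad/s.
Angle swept by the target during transfer: ω₂·t = 1.32565 rad = 75.954°.
Arrival is 180° from departure on the ellipse, so φ = 180° − 75.954° = 104.0°.

φ = 104.0°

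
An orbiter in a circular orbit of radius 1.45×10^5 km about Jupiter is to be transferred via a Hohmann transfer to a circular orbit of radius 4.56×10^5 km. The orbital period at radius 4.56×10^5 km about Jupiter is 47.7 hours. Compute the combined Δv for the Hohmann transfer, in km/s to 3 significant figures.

Δv = 12.0 km/s

From Kepler's third law T² = 4π²r³/μ at r = 4.56×10^5 km, T = 47.7 hours = 47.7 × 3600 s = 1.7172×10^5 s: μ = 4π²r³/T² = 1.26944×10^8 km³/s².
Transfer-ellipse semi-major axis a_t = (r₁ + r₂)/2 = (1.450×10^5 + 4.560×10^5)/2 = 3.005×10^5 km.
At r₁ the circular-orbit speed is v₁ = √(μ/r₁) = 29.58845 km/s.
Transfer-orbit speed at r₁ (vis-viva): v_p = √[μ(2/r₁ − 1/a_t)] = 36.44873 km/s.
First burn Δv₁ = |v_p − v₁| = 6.8603 km/s.
Circular speed at r₂: v₂ = √(μ/r₂) = 16.684909 km/s.
Transfer-orbit speed at r₂: v_a = √[μ(2/r₂ − 1/a_t)] = 11.590058 km/s.
Second burn Δv₂ = |v₂ − v_a| = 5.0949 km/s.
Total Δv = Δv₁ + Δv₂ = 11.96 km/s.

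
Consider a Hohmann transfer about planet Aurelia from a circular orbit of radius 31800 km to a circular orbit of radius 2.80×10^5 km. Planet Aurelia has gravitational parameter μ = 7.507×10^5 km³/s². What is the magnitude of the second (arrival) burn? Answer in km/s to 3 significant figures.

Semi-major axis of the transfer orbit: a_t = (31800 + 2.800×10^5)/2 = 1.559×10^5 km.
On the circular orbit at r = 2.800×10^5 km, v_c = √(μ/r) = 1.6374 km/s.
Transfer-orbit speed at the same r (vis-viva, a = a_t): v_t = √[μ(2/r − 1/a_t)] = 0.73951 km/s.
Δv₂ = |v_t − v_c| = |0.73951 − 1.6374| = 0.8979 km/s.

Δv₂ = 0.898 km/s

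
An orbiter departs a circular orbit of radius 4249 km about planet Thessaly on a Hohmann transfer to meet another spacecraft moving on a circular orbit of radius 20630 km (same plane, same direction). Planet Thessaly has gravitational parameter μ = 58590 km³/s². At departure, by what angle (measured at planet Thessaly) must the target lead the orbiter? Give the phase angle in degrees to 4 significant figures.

φ = 95.72°

Transfer-ellipse semi-major axis a_t = (r₁ + r₂)/2 = (4249 + 20630)/2 = 12439.5 km.
Transfer time t = π√(a_t³/μ) = 18010 s.
The target's mean motion on its circular orbit is ω₂ = √(μ/r₂³) = 8.169×10^-5 rad/s.
Angle swept by the target during transfer: ω₂·t = 1.471 rad = 84.28°.
The orbiter traverses 180° on the transfer ellipse, so the target must lead by 180° − 84.28° = 95.72°.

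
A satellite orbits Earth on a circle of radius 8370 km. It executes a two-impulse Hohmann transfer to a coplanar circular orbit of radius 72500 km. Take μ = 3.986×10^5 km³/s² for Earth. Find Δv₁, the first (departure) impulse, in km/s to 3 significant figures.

Transfer-ellipse semi-major axis a_t = (r₁ + r₂)/2 = (8370 + 72500)/2 = 40435 km.
Circular speed at r = 8370 km: v_c = √(μ/r) = 6.901 km/s.
Vis-viva on the transfer ellipse at r = 8370 km gives v_t = √[μ(2/r − 1/a_t)] = 9.241 km/s.
Δv₁ = |v_t − v_c| = |9.241 − 6.901| = 2.340 km/s.

Δv₁ = 2.34 km/s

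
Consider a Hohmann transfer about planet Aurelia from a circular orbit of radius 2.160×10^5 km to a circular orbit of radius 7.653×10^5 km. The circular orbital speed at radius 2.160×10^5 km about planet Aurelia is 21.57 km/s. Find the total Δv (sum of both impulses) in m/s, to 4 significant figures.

Δv = 9225 m/s

From the circular-orbit relation v² = μ/r at r = 2.160×10^5 km: μ = v²r = (21.57)² × 2.160×10^5 = 1.00497×10^8 km³/s².
Semi-major axis of the transfer orbit: a_t = (2.160×10^5 + 7.653×10^5)/2 = 4.9065×10^5 km.
Circular speed at r₁: v₁ = √(μ/r₁) = √(1.00497×10^8/2.160×10^5) = 21.570 km/s.
Transfer-orbit speed at r₁ (vis-viva): v_p = √[μ(2/r₁ − 1/a_t)] = 26.939 km/s.
First burn Δv₁ = |v_p − v₁| = 5.369 km/s.
At r₂, v₂ = √(μ/r₂) = 11.459 km/s.
Transfer-orbit speed at r₂: v_a = √[μ(2/r₂ − 1/a_t)] = 7.6033 km/s.
Second burn Δv₂ = |v₂ − v_a| = 3.856 km/s.
Δv = Δv₁ + Δv₂ = 5.369 + 3.856 = 9.225 km/s.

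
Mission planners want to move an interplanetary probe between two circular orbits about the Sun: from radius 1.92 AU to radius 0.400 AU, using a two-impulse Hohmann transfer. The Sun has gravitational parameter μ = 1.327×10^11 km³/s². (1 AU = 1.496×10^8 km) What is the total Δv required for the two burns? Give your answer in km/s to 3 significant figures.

Δv = 22.4 km/s

In km: r₁ = 1.92 × 1.496×10^8 = 2.87232×10^8 km; r₂ = 0.400 × 1.496×10^8 = 5.984×10^7 km.
The Hohmann ellipse has a_t = (r₁ + r₂)/2 = 1.73536×10^8 km.
Circular speed at r₁: v₁ = √(μ/r₁) = √(1.327×10^11/2.87232×10^8) = 21.4941 km/s.
On the transfer ellipse at r₁, vis-viva equation gives v_a = √[μ(2/r₁ − 1/a_t)] = 12.6218 km/s.
First burn Δv₁ = |v_a − v₁| = 8.8723 km/s.
Circular speed at r₂: v₂ = √(μ/r₂) = 47.091 km/s.
Transfer-orbit speed at r₂: v_p = √[μ(2/r₂ − 1/a_t)] = 60.584 km/s.
Second burn Δv₂ = |v₂ − v_p| = 13.493 km/s.
Δv = Δv₁ + Δv₂ = 8.8723 + 13.493 = 22.37 km/s.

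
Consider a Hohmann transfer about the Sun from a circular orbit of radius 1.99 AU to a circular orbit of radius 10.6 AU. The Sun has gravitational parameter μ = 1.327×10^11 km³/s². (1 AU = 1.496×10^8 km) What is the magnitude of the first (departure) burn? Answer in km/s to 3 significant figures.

Δv₁ = 6.28 km/s

In km: r₁ = 1.99 × 1.496×10^8 = 2.97704×10^8 km; r₂ = 10.6 × 1.496×10^8 = 1.58576×10^9 km.
The Hohmann ellipse has a_t = (r₁ + r₂)/2 = 9.41732×10^8 km.
Circular speed at r = 2.97704×10^8 km: v_c = √(μ/r) = 21.113 km/s.
Transfer-orbit speed at the same r (vis-viva, a = a_t): v_t = √[μ(2/r − 1/a_t)] = 27.397 km/s.
Δv₁ = |v_t − v_c| = |27.397 − 21.113| = 6.284 km/s.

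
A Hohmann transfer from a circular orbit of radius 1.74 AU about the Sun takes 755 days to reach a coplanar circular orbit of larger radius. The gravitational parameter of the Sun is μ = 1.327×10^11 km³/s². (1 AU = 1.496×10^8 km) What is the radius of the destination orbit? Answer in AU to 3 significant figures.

r₂ = 3.41 AU

In km: r₁ = 1.74 × 1.496×10^8 = 2.60304×10^8 km.
Transfer time t = 755 days = 6.5232×10^7 s, and t = π√(a_t³/μ).
So a_t = (μ t²/π²)^(1/3) = (1.327×10^11 × (6.5232×10^7)² / π²)^(1/3) = 3.8533×10^8 km.
Since a_t = (r₁ + r₂)/2, r₂ = 2a_t − r₁ = 2×3.8533×10^8 − 2.60304×10^8 = 5.10356×10^8 km.
In AU: r₂ = 5.10356×10^8 / 1.496×10^8 = 3.41 AU.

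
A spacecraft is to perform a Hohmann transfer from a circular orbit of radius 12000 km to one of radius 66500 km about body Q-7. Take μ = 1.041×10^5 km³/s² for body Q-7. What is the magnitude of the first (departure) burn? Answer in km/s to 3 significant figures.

Δv₁ = 0.888 km/s

Semi-major axis of the transfer orbit: a_t = (12000 + 66500)/2 = 39250 km.
Circular speed at r = 12000 km: v_c = √(μ/r) = 2.94534 km/s.
Vis-viva on the transfer ellipse at r = 12000 km gives v_t = √[μ(2/r − 1/a_t)] = 3.83377 km/s.
Δv₁ = |v_t − v_c| = |3.83377 − 2.94534| = 0.8884 km/s.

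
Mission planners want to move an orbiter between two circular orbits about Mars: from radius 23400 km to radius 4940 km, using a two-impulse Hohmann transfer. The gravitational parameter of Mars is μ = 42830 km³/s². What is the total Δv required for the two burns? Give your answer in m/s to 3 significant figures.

Transfer-ellipse semi-major axis a_t = (r₁ + r₂)/2 = (23400 + 4940)/2 = 14170 km.
At r₁ the circular-orbit speed is v₁ = √(μ/r₁) = 1.3529 km/s.
On the transfer ellipse at r₁, v² = μ(2/r − 1/a) gives v_a = √[μ(2/r₁ − 1/a_t)] = 0.79881 km/s.
First burn Δv₁ = |v_a − v₁| = 0.55409 km/s.
At r₂, v₂ = √(μ/r₂) = 2.944493 km/s.
Transfer-orbit speed at r₂: v_p = √[μ(2/r₂ − 1/a_t)] = 3.783847 km/s.
Second burn Δv₂ = |v₂ − v_p| = 0.83935 km/s.
Total Δv = Δv₁ + Δv₂ = 1.393 km/s.

Δv = 1390 m/s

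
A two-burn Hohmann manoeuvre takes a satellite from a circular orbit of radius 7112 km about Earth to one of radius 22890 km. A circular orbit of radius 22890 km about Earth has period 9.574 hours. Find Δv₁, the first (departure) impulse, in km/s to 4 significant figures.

Δv₁ = 1.761 km/s

From Kepler's third law T² = 4π²r³/μ at r = 22890 km, T = 9.574 hours = 9.574 × 3600 s = 34466.4 s: μ = 4π²r³/T² = 3.98571×10^5 km³/s².
Transfer-ellipse semi-major axis a_t = (r₁ + r₂)/2 = (7112 + 22890)/2 = 15001 km.
Circular speed at r = 7112 km: v_c = √(μ/r) = 7.486 km/s.
Transfer-orbit speed at the same r (vis-viva, a = a_t): v_t = √[μ(2/r − 1/a_t)] = 9.247 km/s.
Δv₁ = |v_t − v_c| = |9.247 − 7.486| = 1.761 km/s.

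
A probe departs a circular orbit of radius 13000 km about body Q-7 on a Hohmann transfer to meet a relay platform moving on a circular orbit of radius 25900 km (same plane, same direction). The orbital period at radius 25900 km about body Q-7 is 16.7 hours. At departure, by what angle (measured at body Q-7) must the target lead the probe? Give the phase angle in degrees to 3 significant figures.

φ = 62.9°

From Kepler's third law T² = 4π²r³/μ at r = 25900 km, T = 16.7 hours = 16.7 × 3600 s = 60120 s: μ = 4π²r³/T² = 1.89767×10^5 km³/s².
Semi-major axis of the transfer orbit: a_t = (13000 + 25900)/2 = 19450 km.
The half-period of the transfer ellipse is t = π√(a_t³/μ) = 19560 s.
Target angular speed ω₂ = √(μ/r₂³) = 1.045×10^-4 rad/s.
Angle swept by the target during transfer: ω₂·t = 2.044 rad = 117.1°.
The probe traverses 180° on the transfer ellipse, so the target must lead by 180° − 117.1° = 62.9°.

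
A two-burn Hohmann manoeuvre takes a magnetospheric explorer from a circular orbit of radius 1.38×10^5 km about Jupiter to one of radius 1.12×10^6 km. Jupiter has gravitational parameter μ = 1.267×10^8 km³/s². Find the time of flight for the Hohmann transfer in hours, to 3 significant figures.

t = 38.7 hours

Transfer-ellipse semi-major axis a_t = (r₁ + r₂)/2 = (1.380×10^5 + 1.120×10^6)/2 = 6.290×10^5 km.
Half the transfer-orbit period gives t = π√(a_t³/μ) = 1.392×10^5 s.
Converting: 1.392×10^5 s ÷ 3600 s/hour = 38.7 hours.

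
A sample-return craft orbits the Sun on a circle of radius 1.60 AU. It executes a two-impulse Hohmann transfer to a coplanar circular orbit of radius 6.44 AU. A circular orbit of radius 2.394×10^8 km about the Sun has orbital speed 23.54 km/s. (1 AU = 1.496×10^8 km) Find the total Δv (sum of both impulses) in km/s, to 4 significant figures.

Δv = 10.59 km/s

From the circular-orbit relation v² = μ/r at r = 2.394×10^8 km: μ = v²r = (23.54)² × 2.394×10^8 = 1.32659×10^11 km³/s².
In km: r₁ = 1.60 × 1.496×10^8 = 2.3936×10^8 km; r₂ = 6.44 × 1.496×10^8 = 9.63424×10^8 km.
The Hohmann ellipse has a_t = (r₁ + r₂)/2 = 6.01392×10^8 km.
Circular speed at r₁: v₁ = √(μ/r₁) = √(1.32659×10^11/2.3936×10^8) = 23.542 km/s.
Transfer-orbit speed at r₁ (v² = μ(2/r − 1/a)): v_p = √[μ(2/r₁ − 1/a_t)] = 29.797 km/s.
First burn Δv₁ = |v_p − v₁| = 6.255 km/s.
Circular speed at r₂: v₂ = √(μ/r₂) = 11.734 km/s.
Transfer-orbit speed at r₂: v_a = √[μ(2/r₂ − 1/a_t)] = 7.4030 km/s.
Second burn Δv₂ = |v₂ − v_a| = 4.331 km/s.
Total Δv = Δv₁ + Δv₂ = 10.59 km/s.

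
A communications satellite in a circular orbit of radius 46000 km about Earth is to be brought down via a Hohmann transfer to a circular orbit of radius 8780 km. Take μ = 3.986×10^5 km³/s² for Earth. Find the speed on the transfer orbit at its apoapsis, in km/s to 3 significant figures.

v = 1.67 km/s

Semi-major axis of the transfer orbit: a_t = (46000 + 8780)/2 = 27390 km.
The apoapsis of the transfer ellipse is at r = 46000 km.
Vis-viva: v = √[μ(2/r − 1/a_t)] = √[3.986×10^5 × (2/46000 − 1/27390)] = 1.667 km/s.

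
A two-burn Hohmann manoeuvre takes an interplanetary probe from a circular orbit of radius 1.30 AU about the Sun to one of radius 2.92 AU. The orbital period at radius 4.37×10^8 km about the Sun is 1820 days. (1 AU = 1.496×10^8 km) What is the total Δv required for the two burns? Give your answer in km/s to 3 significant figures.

Δv = 8.37 km/s

From Kepler's third law T² = 4π²r³/μ at r = 4.37×10^8 km, T = 1820 days = 1820 × 86400 s = 1.57248×10^8 s: μ = 4π²r³/T² = 1.33240×10^11 km³/s².
In km: r₁ = 1.30 × 1.496×10^8 = 1.9448×10^8 km; r₂ = 2.92 × 1.496×10^8 = 4.36832×10^8 km.
Transfer-ellipse semi-major axis a_t = (r₁ + r₂)/2 = (1.9448×10^8 + 4.36832×10^8)/2 = 3.15656×10^8 km.
At r₁ the circular-orbit speed is v₁ = √(μ/r₁) = 26.1746 km/s.
Transfer-orbit speed at r₁ (vis-viva equation): v_p = √[μ(2/r₁ − 1/a_t)] = 30.7914 km/s.
First burn Δv₁ = |v_p − v₁| = 4.617 km/s.
Circular speed at r₂: v₂ = √(μ/r₂) = 17.465 km/s.
Transfer-orbit speed at r₂: v_a = √[μ(2/r₂ − 1/a_t)] = 13.709 km/s.
Second burn Δv₂ = |v₂ − v_a| = 3.756 km/s.
Total Δv = Δv₁ + Δv₂ = 8.373 km/s.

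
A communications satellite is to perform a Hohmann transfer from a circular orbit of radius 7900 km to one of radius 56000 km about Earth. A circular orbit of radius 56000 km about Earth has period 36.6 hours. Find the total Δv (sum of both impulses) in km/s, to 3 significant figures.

From Kepler's third law T² = 4π²r³/μ at r = 56000 km, T = 36.6 hours = 36.6 × 3600 s = 1.3176×10^5 s: μ = 4π²r³/T² = 3.99353×10^5 km³/s².
Semi-major axis of the transfer orbit: a_t = (7900 + 56000)/2 = 31950 km.
Circular speed at r₁: v₁ = √(μ/r₁) = √(3.99353×10^5/7900) = 7.110 km/s.
On the transfer ellipse at r₁, vis-viva gives v_p = √[μ(2/r₁ − 1/a_t)] = 9.413 km/s.
First burn Δv₁ = |v_p − v₁| = 2.303 km/s.
At r₂, v₂ = √(μ/r₂) = 2.67045 km/s.
Transfer-orbit speed at r₂: v_a = √[μ(2/r₂ − 1/a_t)] = 1.32789 km/s.
Second burn Δv₂ = |v₂ − v_a| = 1.343 km/s.
Total Δv = Δv₁ + Δv₂ = 3.646 km/s.

Δv = 3.65 km/s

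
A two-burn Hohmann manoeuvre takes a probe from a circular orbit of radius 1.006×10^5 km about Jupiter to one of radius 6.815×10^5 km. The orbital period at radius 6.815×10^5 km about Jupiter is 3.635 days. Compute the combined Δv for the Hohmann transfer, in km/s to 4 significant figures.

Δv = 18.08 km/s

From Kepler's third law T² = 4π²r³/μ at r = 6.815×10^5 km, T = 3.635 days = 3.635 × 86400 s = 3.14064×10^5 s: μ = 4π²r³/T² = 1.26684×10^8 km³/s².
Semi-major axis of the transfer orbit: a_t = (1.006×10^5 + 6.815×10^5)/2 = 3.9105×10^5 km.
Circular speed at r₁: v₁ = √(μ/r₁) = √(1.26684×10^8/1.006×10^5) = 35.49 km/s.
On the transfer ellipse at r₁, vis-viva equation gives v_p = √[μ(2/r₁ − 1/a_t)] = 46.85 km/s.
First burn Δv₁ = |v_p − v₁| = 11.36 km/s.
At r₂, v₂ = √(μ/r₂) = 13.634 km/s.
Transfer-orbit speed at r₂: v_a = √[μ(2/r₂ − 1/a_t)] = 6.9153 km/s.
Second burn Δv₂ = |v₂ − v_a| = 6.719 km/s.
Δv = Δv₁ + Δv₂ = 11.36 + 6.719 = 18.08 km/s.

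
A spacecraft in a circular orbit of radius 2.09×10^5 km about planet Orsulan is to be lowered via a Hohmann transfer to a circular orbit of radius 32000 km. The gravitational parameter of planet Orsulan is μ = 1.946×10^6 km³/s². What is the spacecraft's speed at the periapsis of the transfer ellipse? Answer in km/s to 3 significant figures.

Transfer-ellipse semi-major axis a_t = (r₁ + r₂)/2 = (2.090×10^5 + 32000)/2 = 1.205×10^5 km.
At periapsis, r = 32000 km.
From the vis-viva equation, v = √[μ(2/r − 1/a_t)] = 10.27 km/s.

v = 10.3 km/s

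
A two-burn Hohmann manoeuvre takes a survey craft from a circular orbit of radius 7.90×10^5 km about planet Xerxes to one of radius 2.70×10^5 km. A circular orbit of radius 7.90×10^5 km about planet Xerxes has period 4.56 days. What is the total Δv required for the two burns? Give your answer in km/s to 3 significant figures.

From Kepler's third law T² = 4π²r³/μ at r = 7.90×10^5 km, T = 4.56 days = 4.56 × 86400 s = 3.93984×10^5 s: μ = 4π²r³/T² = 1.25396×10^8 km³/s².
Transfer-ellipse semi-major axis a_t = (r₁ + r₂)/2 = (7.900×10^5 + 2.700×10^5)/2 = 5.300×10^5 km.
Circular speed at r₁: v₁ = √(μ/r₁) = √(1.25396×10^8/7.900×10^5) = 12.59878 km/s.
Transfer-orbit speed at r₁ (vis-viva equation): v_a = √[μ(2/r₁ − 1/a_t)] = 8.992332 km/s.
First burn Δv₁ = |v_a − v₁| = 3.6064 km/s.
Circular speed at r₂: v₂ = √(μ/r₂) = 21.5506 km/s.
Transfer-orbit speed at r₂: v_p = √[μ(2/r₂ − 1/a_t)] = 26.3109 km/s.
Second burn Δv₂ = |v₂ − v_p| = 4.7603 km/s.
Total Δv = Δv₁ + Δv₂ = 8.367 km/s.

Δv = 8.37 km/s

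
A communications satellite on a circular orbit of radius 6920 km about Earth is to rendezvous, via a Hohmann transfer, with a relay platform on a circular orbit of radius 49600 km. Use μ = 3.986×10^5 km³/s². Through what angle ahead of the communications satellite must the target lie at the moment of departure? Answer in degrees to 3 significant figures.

φ = 103°

Semi-major axis of the transfer orbit: a_t = (6920 + 49600)/2 = 28260 km.
The half-period of the transfer ellipse is t = π√(a_t³/μ) = 23640 s.
The target's mean motion on its circular orbit is ω₂ = √(μ/r₂³) = 5.715×10^-5 rad/s.
Angle swept by the target during transfer: ω₂·t = 1.351 rad = 77.41°.
Arrival is 180° from departure on the ellipse, so φ = 180° − 77.41° = 103°.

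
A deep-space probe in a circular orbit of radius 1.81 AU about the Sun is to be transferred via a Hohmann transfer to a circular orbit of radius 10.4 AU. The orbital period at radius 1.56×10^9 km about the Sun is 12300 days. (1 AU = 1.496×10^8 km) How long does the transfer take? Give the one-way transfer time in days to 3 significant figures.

From Kepler's third law T² = 4π²r³/μ at r = 1.56×10^9 km, T = 12300 days = 12300 × 86400 s = 1.06272×10^9 s: μ = 4π²r³/T² = 1.32708×10^11 km³/s².
In km: r₁ = 1.81 × 1.496×10^8 = 2.70776×10^8 km; r₂ = 10.4 × 1.496×10^8 = 1.55584×10^9 km.
Semi-major axis of the transfer orbit: a_t = (2.70776×10^8 + 1.55584×10^9)/2 = 9.13308×10^8 km.
Transfer time t = π√(a_t³/μ) = π√((9.13308×10^8)³ / 1.32708×10^11) = 2.380×10^8 s.
Converting: 2.380×10^8 s ÷ 86400 s/day = 2750 days.

t = 2750 days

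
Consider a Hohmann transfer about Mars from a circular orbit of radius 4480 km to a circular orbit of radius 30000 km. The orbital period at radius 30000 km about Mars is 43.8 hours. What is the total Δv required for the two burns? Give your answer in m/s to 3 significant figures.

From Kepler's third law T² = 4π²r³/μ at r = 30000 km, T = 43.8 hours = 43.8 × 3600 s = 1.5768×10^5 s: μ = 4π²r³/T² = 42871.7 km³/s².
Semi-major axis of the transfer orbit: a_t = (4480 + 30000)/2 = 17240 km.
Circular speed at r₁: v₁ = √(μ/r₁) = √(42871.7/4480) = 3.09347 km/s.
On the transfer ellipse at r₁, vis-viva equation gives v_p = √[μ(2/r₁ − 1/a_t)] = 4.08073 km/s.
First burn Δv₁ = |v_p − v₁| = 0.9873 km/s.
Circular speed at r₂: v₂ = √(μ/r₂) = 1.1954 km/s.
Transfer-orbit speed at r₂: v_a = √[μ(2/r₂ − 1/a_t)] = 0.60939 km/s.
Second burn Δv₂ = |v₂ − v_a| = 0.5860 km/s.
Total Δv = Δv₁ + Δv₂ = 1.573 km/s.

Δv = 1570 m/s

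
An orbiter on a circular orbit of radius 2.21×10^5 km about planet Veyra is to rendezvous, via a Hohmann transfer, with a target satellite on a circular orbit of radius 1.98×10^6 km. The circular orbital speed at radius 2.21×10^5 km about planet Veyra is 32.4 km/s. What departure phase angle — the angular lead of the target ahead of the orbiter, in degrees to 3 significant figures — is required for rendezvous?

From the circular-orbit relation v² = μ/r at r = 2.21×10^5 km: μ = v²r = (32.4)² × 2.21×10^5 = 2.31997×10^8 km³/s².
Semi-major axis of the transfer orbit: a_t = (2.210×10^5 + 1.980×10^6)/2 = 1.1005×10^6 km.
Transfer time t = π√(a_t³/μ) = 2.3812×10^5 s.
Target angular speed ω₂ = √(μ/r₂³) = 5.4669×10^-6 rad/s.
Angle swept by the target during transfer: ω₂·t = 1.3018 rad = 74.59°.
Arrival is 180° from departure on the ellipse, so φ = 180° − 74.59° = 105°.

φ = 105°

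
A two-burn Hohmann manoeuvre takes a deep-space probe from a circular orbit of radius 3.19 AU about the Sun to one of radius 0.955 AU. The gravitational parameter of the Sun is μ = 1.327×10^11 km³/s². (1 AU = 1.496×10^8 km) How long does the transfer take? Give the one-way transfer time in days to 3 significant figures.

In km: r₁ = 3.19 × 1.496×10^8 = 4.77224×10^8 km; r₂ = 0.955 × 1.496×10^8 = 1.42868×10^8 km.
Transfer-ellipse semi-major axis a_t = (r₁ + r₂)/2 = (4.77224×10^8 + 1.42868×10^8)/2 = 3.10046×10^8 km.
By Kepler's third law the transfer-orbit period is T = 2π√(a_t³/μ), so t = T/2 = 4.708×10^7 s.
Converting: 4.708×10^7 s ÷ 86400 s/day = 545 days.

t = 545 days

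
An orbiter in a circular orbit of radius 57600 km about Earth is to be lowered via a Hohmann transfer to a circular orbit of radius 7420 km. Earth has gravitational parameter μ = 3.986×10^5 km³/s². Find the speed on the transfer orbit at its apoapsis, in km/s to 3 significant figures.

v = 1.26 km/s

Transfer-ellipse semi-major axis a_t = (r₁ + r₂)/2 = (57600 + 7420)/2 = 32510 km.
At apoapsis, r = 57600 km.
From the vis-viva equation, v = √[μ(2/r − 1/a_t)] = 1.257 km/s.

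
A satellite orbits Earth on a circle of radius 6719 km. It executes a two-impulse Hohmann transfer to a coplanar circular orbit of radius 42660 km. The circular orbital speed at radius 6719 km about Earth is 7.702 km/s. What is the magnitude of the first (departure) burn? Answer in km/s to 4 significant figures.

From the circular-orbit relation v² = μ/r at r = 6719 km: μ = v²r = (7.702)² × 6719 = 3.98576×10^5 km³/s².
Semi-major axis of the transfer orbit: a_t = (6719 + 42660)/2 = 24689.5 km.
Circular speed at r = 6719 km: v_c = √(μ/r) = 7.7020 km/s.
Vis-viva on the transfer ellipse at r = 6719 km gives v_t = √[μ(2/r − 1/a_t)] = 10.124 km/s.
Δv₁ = |v_t − v_c| = |10.124 − 7.7020| = 2.422 km/s.

Δv₁ = 2.422 km/s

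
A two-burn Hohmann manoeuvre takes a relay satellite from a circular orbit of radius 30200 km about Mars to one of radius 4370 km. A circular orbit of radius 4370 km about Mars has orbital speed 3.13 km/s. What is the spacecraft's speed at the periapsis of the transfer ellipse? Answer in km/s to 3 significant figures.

v = 4.14 km/s

From the circular-orbit relation v² = μ/r at r = 4370 km: μ = v²r = (3.13)² × 4370 = 42812.5 km³/s².
Transfer-ellipse semi-major axis a_t = (r₁ + r₂)/2 = (30200 + 4370)/2 = 17285 km.
At periapsis, r = 4370 km.
From the vis-viva equation, v = √[μ(2/r − 1/a_t)] = 4.137 km/s.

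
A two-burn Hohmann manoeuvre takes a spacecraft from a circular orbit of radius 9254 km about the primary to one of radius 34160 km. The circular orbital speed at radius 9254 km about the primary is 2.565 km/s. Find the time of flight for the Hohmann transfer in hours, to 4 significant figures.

From the circular-orbit relation v² = μ/r at r = 9254 km: μ = v²r = (2.565)² × 9254 = 60884.1 km³/s².
The Hohmann ellipse has a_t = (r₁ + r₂)/2 = 21707 km.
By Kepler's third law the transfer-orbit period is T = 2π√(a_t³/μ), so t = T/2 = 40720 s.
Converting: 40720 s ÷ 3600 s/hour = 11.31 hours.

t = 11.31 hours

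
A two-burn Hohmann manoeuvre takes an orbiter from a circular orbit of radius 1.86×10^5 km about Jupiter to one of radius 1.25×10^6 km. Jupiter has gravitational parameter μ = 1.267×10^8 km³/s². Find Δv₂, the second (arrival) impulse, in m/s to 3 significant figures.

Semi-major axis of the transfer orbit: a_t = (1.860×10^5 + 1.250×10^6)/2 = 7.180×10^5 km.
On the circular orbit at r = 1.250×10^6 km, v_c = √(μ/r) = 10.068 km/s.
Vis-viva on the transfer ellipse at r = 1.250×10^6 km gives v_t = √[μ(2/r − 1/a_t)] = 5.1242 km/s.
Δv₂ = |v_t − v_c| = |5.1242 − 10.068| = 4.944 km/s.

Δv₂ = 4940 m/s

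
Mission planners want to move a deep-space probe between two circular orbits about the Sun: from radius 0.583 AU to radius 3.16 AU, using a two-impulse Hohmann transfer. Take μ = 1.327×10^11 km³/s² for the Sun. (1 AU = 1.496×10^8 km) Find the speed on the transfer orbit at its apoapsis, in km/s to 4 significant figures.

In km: r₁ = 0.583 × 1.496×10^8 = 8.72168×10^7 km; r₂ = 3.16 × 1.496×10^8 = 4.72736×10^8 km.
Transfer-ellipse semi-major axis a_t = (r₁ + r₂)/2 = (8.72168×10^7 + 4.72736×10^8)/2 = 2.799764×10^8 km.
At apoapsis, r = 4.72736×10^8 km.
Vis-viva: v = √[μ(2/r − 1/a_t)] = √[1.327×10^11 × (2/4.72736×10^8 − 1/2.799764×10^8)] = 9.351 km/s.

v = 9.351 km/s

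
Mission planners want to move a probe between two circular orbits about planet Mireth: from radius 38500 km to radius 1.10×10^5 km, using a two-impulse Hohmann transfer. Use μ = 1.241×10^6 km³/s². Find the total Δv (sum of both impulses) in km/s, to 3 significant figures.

Δv = 2.17 km/s

The Hohmann ellipse has a_t = (r₁ + r₂)/2 = 74250 km.
At r₁ the circular-orbit speed is v₁ = √(μ/r₁) = 5.677 km/s.
On the transfer ellipse at r₁, vis-viva gives v_p = √[μ(2/r₁ − 1/a_t)] = 6.910 km/s.
First burn Δv₁ = |v_p − v₁| = 1.233 km/s.
At r₂, v₂ = √(μ/r₂) = 3.3588 km/s.
Transfer-orbit speed at r₂: v_a = √[μ(2/r₂ − 1/a_t)] = 2.4186 km/s.
Second burn Δv₂ = |v₂ − v_a| = 0.9402 km/s.
Total Δv = Δv₁ + Δv₂ = 2.173 km/s.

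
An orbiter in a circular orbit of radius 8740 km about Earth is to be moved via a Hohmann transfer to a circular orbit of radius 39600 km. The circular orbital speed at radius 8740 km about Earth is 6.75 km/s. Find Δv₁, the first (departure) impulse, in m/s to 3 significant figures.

From the circular-orbit relation v² = μ/r at r = 8740 km: μ = v²r = (6.75)² × 8740 = 3.98216×10^5 km³/s².
Semi-major axis of the transfer orbit: a_t = (8740 + 39600)/2 = 24170 km.
Circular speed at r = 8740 km: v_c = √(μ/r) = 6.750 km/s.
Transfer-orbit speed at the same r (vis-viva, a = a_t): v_t = √[μ(2/r − 1/a_t)] = 8.640 km/s.
Δv₁ = |v_t − v_c| = |8.640 − 6.750| = 1.890 km/s.

Δv₁ = 1890 m/s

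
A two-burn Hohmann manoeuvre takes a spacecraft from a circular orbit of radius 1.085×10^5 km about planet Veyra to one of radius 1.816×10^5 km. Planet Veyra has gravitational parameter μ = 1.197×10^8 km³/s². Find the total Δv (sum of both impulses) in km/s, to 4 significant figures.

Transfer-ellipse semi-major axis a_t = (r₁ + r₂)/2 = (1.085×10^5 + 1.816×10^5)/2 = 1.4505×10^5 km.
Circular speed at r₁: v₁ = √(μ/r₁) = √(1.197×10^8/1.085×10^5) = 33.21 km/s.
Transfer-orbit speed at r₁ (vis-viva): v_p = √[μ(2/r₁ − 1/a_t)] = 37.16 km/s.
First burn Δv₁ = |v_p − v₁| = 3.950 km/s.
Circular speed at r₂: v₂ = √(μ/r₂) = 25.674 km/s.
Transfer-orbit speed at r₂: v_a = √[μ(2/r₂ − 1/a_t)] = 22.205 km/s.
Second burn Δv₂ = |v₂ − v_a| = 3.469 km/s.
Δv = Δv₁ + Δv₂ = 3.950 + 3.469 = 7.419 km/s.

Δv = 7.419 km/s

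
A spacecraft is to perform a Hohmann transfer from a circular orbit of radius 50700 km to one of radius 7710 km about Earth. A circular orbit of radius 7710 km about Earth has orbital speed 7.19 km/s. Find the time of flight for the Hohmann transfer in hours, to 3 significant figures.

From the circular-orbit relation v² = μ/r at r = 7710 km: μ = v²r = (7.19)² × 7710 = 3.98577×10^5 km³/s².
The Hohmann ellipse has a_t = (r₁ + r₂)/2 = 29205 km.
Transfer time t = π√(a_t³/μ) = π√((29205)³ / 3.98577×10^5) = 24840 s.
Converting: 24840 s ÷ 3600 s/hour = 6.90 hours.

t = 6.90 hours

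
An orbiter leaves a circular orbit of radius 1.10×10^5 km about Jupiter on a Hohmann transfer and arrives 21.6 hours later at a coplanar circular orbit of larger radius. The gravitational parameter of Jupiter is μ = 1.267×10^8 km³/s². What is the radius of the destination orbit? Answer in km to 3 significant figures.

Transfer time t = 21.6 hours = 77760 s, and t = π√(a_t³/μ).
So a_t = (μ t²/π²)^(1/3) = (1.267×10^8 × (77760)² / π²)^(1/3) = 4.2658×10^5 km.
Since a_t = (r₁ + r₂)/2, r₂ = 2a_t − r₁ = 2×4.2658×10^5 − 1.100×10^5 = 7.4316×10^5 km.

r₂ = 7.43×10^5 km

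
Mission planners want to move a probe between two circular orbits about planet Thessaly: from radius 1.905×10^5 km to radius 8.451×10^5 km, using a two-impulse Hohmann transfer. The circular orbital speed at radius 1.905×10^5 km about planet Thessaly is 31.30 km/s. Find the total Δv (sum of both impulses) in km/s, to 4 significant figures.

Δv = 14.53 km/s

From the circular-orbit relation v² = μ/r at r = 1.905×10^5 km: μ = v²r = (31.30)² × 1.905×10^5 = 1.86631×10^8 km³/s².
Semi-major axis of the transfer orbit: a_t = (1.905×10^5 + 8.451×10^5)/2 = 5.178×10^5 km.
Circular speed at r₁: v₁ = √(μ/r₁) = √(1.86631×10^8/1.905×10^5) = 31.300 km/s.
On the transfer ellipse at r₁, vis-viva gives v_p = √[μ(2/r₁ − 1/a_t)] = 39.987 km/s.
First burn Δv₁ = |v_p − v₁| = 8.687 km/s.
Circular speed at r₂: v₂ = √(μ/r₂) = 14.861 km/s.
Transfer-orbit speed at r₂: v_a = √[μ(2/r₂ − 1/a_t)] = 9.0137 km/s.
Second burn Δv₂ = |v₂ − v_a| = 5.847 km/s.
Total Δv = Δv₁ + Δv₂ = 14.53 km/s.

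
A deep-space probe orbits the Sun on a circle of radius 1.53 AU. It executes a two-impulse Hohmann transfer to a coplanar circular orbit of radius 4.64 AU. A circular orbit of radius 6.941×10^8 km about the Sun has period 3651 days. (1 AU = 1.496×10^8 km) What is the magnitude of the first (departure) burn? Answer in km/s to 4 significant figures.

From Kepler's third law T² = 4π²r³/μ at r = 6.941×10^8 km, T = 3651 days = 3651 × 86400 s = 3.154464×10^8 s: μ = 4π²r³/T² = 1.32671×10^11 km³/s².
In km: r₁ = 1.53 × 1.496×10^8 = 2.28888×10^8 km; r₂ = 4.64 × 1.496×10^8 = 6.94144×10^8 km.
The Hohmann ellipse has a_t = (r₁ + r₂)/2 = 4.61516×10^8 km.
Circular speed at r = 2.28888×10^8 km: v_c = √(μ/r) = 24.0755 km/s.
Vis-viva on the transfer ellipse at r = 2.28888×10^8 km gives v_t = √[μ(2/r − 1/a_t)] = 29.5262 km/s.
Δv₁ = |v_t − v_c| = |29.5262 − 24.0755| = 5.451 km/s.

Δv₁ = 5.451 km/s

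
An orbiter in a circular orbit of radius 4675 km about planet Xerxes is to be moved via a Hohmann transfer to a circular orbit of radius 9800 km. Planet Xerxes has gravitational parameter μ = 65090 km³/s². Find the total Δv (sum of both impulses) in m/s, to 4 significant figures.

Semi-major axis of the transfer orbit: a_t = (4675 + 9800)/2 = 7237.5 km.
Circular speed at r₁: v₁ = √(μ/r₁) = √(65090/4675) = 3.7314 km/s.
Transfer-orbit speed at r₁ (v² = μ(2/r − 1/a)): v_p = √[μ(2/r₁ − 1/a_t)] = 4.3420 km/s.
First burn Δv₁ = |v_p − v₁| = 0.61060 km/s.
At r₂, v₂ = √(μ/r₂) = 2.57718 km/s.
Transfer-orbit speed at r₂: v_a = √[μ(2/r₂ − 1/a_t)] = 2.07129 km/s.
Second burn Δv₂ = |v₂ − v_a| = 0.50589 km/s.
Δv = Δv₁ + Δv₂ = 0.61060 + 0.50589 = 1.116 km/s.

Δv = 1116 m/s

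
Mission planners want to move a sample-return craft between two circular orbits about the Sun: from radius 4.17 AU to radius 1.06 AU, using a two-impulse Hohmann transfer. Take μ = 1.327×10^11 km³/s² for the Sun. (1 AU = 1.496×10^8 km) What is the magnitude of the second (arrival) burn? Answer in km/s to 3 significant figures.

Δv₂ = 7.60 km/s

In km: r₁ = 4.17 × 1.496×10^8 = 6.23832×10^8 km; r₂ = 1.06 × 1.496×10^8 = 1.58576×10^8 km.
Semi-major axis of the transfer orbit: a_t = (6.23832×10^8 + 1.58576×10^8)/2 = 3.91204×10^8 km.
Circular speed at r = 1.58576×10^8 km: v_c = √(μ/r) = 28.928 km/s.
Transfer-orbit speed at the same r (vis-viva, a = a_t): v_t = √[μ(2/r − 1/a_t)] = 36.530 km/s.
Δv₂ = |v_t − v_c| = |36.530 − 28.928| = 7.602 km/s.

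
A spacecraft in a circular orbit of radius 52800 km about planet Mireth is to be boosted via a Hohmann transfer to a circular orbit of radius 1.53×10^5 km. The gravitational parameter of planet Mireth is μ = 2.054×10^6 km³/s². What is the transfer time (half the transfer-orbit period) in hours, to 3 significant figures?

The Hohmann ellipse has a_t = (r₁ + r₂)/2 = 1.029×10^5 km.
Transfer time t = π√(a_t³/μ) = π√((1.029×10^5)³ / 2.054×10^6) = 72360 s.
Converting: 72360 s ÷ 3600 s/hour = 20.1 hours.

t = 20.1 hours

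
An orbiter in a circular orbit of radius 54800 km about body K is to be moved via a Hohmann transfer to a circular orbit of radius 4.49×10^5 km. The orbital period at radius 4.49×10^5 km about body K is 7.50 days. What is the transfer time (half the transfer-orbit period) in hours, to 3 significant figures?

From Kepler's third law T² = 4π²r³/μ at r = 4.49×10^5 km, T = 7.50 days = 7.50 × 86400 s = 6.480×10^5 s: μ = 4π²r³/T² = 8.51038×10^6 km³/s².
Transfer-ellipse semi-major axis a_t = (r₁ + r₂)/2 = (54800 + 4.490×10^5)/2 = 2.519×10^5 km.
Half the transfer-orbit period gives t = π√(a_t³/μ) = 1.362×10^5 s.
Converting: 1.362×10^5 s ÷ 3600 s/hour = 37.8 hours.

t = 37.8 hours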